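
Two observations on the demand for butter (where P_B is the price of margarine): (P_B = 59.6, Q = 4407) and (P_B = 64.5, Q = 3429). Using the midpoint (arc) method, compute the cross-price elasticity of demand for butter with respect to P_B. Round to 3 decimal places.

-3.161

ΔQ_A = 3429 − 4407 = -978; ΔP_B = 64.5 − 59.6 = 4.9.
Midpoints: Q̄_A = 3918.0, P̄_B = 62.05.
ε = (ΔQ_A/Q̄_A)/(ΔP_B/P̄_B) = (-978/3918.0)/(4.9/62.05) ≈ -3.161.
ε < 0: butter and margarine are complements.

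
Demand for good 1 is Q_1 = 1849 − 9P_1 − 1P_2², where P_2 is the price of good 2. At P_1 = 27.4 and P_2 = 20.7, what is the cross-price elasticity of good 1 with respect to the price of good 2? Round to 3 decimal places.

-0.730

At P_1 = 27.4 and P_2 = 20.7: Q_1 = 1173.91.
∂Q_1/∂P_2 = -2P_2 = -2(20.7) = -41.4000.
ε = (∂Q_1/∂P_2)(P_2/Q_1) = -41.4000 × (20.7/1173.91) ≈ -0.730.
ε < 0: complements.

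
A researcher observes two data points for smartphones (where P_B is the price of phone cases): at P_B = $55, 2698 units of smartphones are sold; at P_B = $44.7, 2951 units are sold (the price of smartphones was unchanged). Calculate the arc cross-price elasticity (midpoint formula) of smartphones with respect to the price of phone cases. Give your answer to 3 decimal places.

ΔQ_A = 2951 − 2698 = 253; ΔP_B = 44.7 − 55 = -10.3.
Midpoints: Q̄_A = 2824.5, P̄_B = 49.85.
ε = (ΔQ_A/Q̄_A)/(ΔP_B/P̄_B) = (253/2824.5)/(-10.3/49.85) ≈ -0.434.
ε < 0: smartphones and phone cases are complements.

-0.434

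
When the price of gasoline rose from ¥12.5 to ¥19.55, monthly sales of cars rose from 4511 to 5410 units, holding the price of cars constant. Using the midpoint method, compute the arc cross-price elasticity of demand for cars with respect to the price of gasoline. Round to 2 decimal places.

0.41

ΔQ_A = 5410 − 4511 = 899; ΔP_B = 19.55 − 12.5 = 7.05.
Midpoints: Q̄_A = 4960.5, P̄_B = 16.02.
ε = (ΔQ_A/Q̄_A)/(ΔP_B/P̄_B) = (899/4960.5)/(7.05/16.02) ≈ 0.41.
ε > 0: cars and gasoline are substitutes.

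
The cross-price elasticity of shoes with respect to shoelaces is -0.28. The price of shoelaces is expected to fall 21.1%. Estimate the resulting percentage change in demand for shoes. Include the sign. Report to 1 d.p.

5.9%

%ΔQ ≈ ε × %ΔP of shoelaces = -0.28 × (-21.1%) = 5.9%.
Demand for shoes rises by about 5.9%.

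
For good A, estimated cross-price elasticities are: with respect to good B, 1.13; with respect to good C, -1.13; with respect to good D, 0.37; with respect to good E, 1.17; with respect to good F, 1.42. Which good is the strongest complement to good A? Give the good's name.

good C

Complements have ε < 0. The most negative value is -1.13 (good C).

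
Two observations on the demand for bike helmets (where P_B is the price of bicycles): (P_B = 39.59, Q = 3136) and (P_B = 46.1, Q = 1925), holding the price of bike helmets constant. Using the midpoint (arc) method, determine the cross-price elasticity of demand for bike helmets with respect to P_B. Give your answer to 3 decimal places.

-3.150

ΔQ_A = 1925 − 3136 = -1211; ΔP_B = 46.1 − 39.59 = 6.51.
Midpoints: Q̄_A = 2530.5, P̄_B = 42.84.
ε = (ΔQ_A/Q̄_A)/(ΔP_B/P̄_B) = (-1211/2530.5)/(6.51/42.84) ≈ -3.150.
ε < 0: bike helmets and bicycles are complements.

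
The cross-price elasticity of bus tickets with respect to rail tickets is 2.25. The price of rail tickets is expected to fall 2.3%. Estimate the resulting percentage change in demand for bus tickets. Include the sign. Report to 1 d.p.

-5.2%

%ΔQ ≈ ε × %ΔP of rail tickets = 2.25 × (-2.3%) = -5.2%.
Demand for bus tickets falls by about 5.2%.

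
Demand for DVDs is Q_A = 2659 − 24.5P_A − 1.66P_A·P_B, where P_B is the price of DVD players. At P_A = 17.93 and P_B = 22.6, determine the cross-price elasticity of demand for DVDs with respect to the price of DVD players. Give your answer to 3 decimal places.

-0.435

At P_A = 17.93 and P_B = 22.6: Q_A = 1547.053.
∂Q_A/∂P_B = -1.66P_A = -1.66(17.93) = -29.7638.
ε = (∂Q_A/∂P_B)(P_B/Q_A) = -29.7638 × (22.6/1547.053) ≈ -0.435.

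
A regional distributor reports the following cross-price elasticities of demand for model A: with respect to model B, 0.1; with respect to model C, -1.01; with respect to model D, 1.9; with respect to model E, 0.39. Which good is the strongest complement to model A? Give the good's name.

Complements have ε < 0. The most negative value is -1.01 (model C).

model C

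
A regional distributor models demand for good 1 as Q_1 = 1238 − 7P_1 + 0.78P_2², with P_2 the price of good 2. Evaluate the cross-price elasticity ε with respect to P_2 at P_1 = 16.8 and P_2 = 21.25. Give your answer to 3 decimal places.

At P_1 = 16.8 and P_2 = 21.25: Q_1 = 1472.619.
∂Q_1/∂P_2 = 1.56P_2 = 1.56(21.25) = 33.1500.
ε = (∂Q_1/∂P_2)(P_2/Q_1) = 33.1500 × (21.25/1472.619) ≈ 0.478.
ε > 0: substitutes.

0.478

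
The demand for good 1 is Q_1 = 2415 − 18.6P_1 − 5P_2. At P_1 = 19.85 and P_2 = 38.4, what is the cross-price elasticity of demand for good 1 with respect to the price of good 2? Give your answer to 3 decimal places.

-0.104

At P_1 = 19.85 and P_2 = 38.4: Q_1 = 1853.79.
∂Q_1/∂P_2 = -5.
ε = (∂Q_1/∂P_2)(P_2/Q_1) = -5 × (38.4/1853.79) ≈ -0.104.
Since ε < 0, good 1 and good 2 are complements.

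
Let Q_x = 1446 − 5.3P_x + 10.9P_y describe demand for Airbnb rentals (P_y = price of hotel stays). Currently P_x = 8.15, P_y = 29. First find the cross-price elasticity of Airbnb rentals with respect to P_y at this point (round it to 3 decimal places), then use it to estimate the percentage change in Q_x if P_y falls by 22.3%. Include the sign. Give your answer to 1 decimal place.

-4.1%

At P_x = 8.15, P_y = 29: Q_x = 1718.905.
∂Q_x/∂P_y = 10.9.
ε = (∂Q_x/∂P_y)(P_y/Q_x) = 10.9000 × 29/1718.905 ≈ 0.184.
%ΔQ_x ≈ ε × %ΔP_y = 0.184 × (-22.3%) = -4.1%.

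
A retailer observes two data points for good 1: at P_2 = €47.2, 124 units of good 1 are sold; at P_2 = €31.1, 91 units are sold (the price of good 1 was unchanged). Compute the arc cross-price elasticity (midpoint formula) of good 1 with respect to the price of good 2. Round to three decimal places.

0.746

ΔQ_1 = 91 − 124 = -33; ΔP_2 = 31.1 − 47.2 = -16.1.
Midpoints: Q̄_1 = 107.5, P̄_2 = 39.15.
ε = (ΔQ_1/Q̄_1)/(ΔP_2/P̄_2) = (-33/107.5)/(-16.1/39.15) ≈ 0.746.
ε > 0: good 1 and good 2 are substitutes.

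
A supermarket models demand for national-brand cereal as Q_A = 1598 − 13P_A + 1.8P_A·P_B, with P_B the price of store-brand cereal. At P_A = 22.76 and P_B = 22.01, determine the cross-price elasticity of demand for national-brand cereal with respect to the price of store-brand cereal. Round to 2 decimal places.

0.41

At P_A = 22.76 and P_B = 22.01: Q_A = 2203.826.
∂Q_A/∂P_B = 1.8P_A = 1.8(22.76) = 40.9680.
ε = (∂Q_A/∂P_B)(P_B/Q_A) = 40.9680 × (22.01/2203.826) ≈ 0.41.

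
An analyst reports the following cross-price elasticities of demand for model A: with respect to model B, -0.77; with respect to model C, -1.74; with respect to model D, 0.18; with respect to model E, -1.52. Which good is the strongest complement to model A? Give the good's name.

model C

Complements have ε < 0. The most negative value is -1.74 (model C).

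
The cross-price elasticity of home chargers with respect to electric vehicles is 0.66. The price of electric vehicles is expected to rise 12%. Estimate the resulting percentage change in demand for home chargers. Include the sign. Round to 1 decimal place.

%ΔQ ≈ ε × %ΔP of electric vehicles = 0.66 × (12%) = 7.9%.
Demand for home chargers rises by about 7.9%.

7.9%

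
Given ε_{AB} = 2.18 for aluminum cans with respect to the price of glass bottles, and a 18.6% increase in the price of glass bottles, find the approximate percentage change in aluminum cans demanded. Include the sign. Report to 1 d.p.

40.5%

%ΔQ ≈ ε × %ΔP of glass bottles = 2.18 × (18.6%) = 40.5%.
Demand for aluminum cans rises by about 40.5%.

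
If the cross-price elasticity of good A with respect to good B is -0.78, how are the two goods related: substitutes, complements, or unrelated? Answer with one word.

complements

ε = -0.78 < 0, so a higher price of good B lowers demand for good A: complements.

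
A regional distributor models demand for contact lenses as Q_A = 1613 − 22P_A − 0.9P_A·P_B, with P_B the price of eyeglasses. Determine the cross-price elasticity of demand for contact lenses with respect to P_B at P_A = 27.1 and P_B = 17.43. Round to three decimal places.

At P_A = 27.1 and P_B = 17.43: Q_A = 591.682.
∂Q_A/∂P_B = -0.9P_A = -0.9(27.1) = -24.3900.
ε = (∂Q_A/∂P_B)(P_B/Q_A) = -24.3900 × (17.43/591.682) ≈ -0.718.
ε < 0: complements.

-0.718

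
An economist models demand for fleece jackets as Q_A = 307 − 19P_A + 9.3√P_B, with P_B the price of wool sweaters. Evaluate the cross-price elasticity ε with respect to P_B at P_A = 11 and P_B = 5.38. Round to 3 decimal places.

At P_A = 11 and P_B = 5.38: Q_A = 119.571.
∂Q_A/∂P_B = 9.3/(2√P_B) = 9.3/(2√5.38) = 2.0048.
ε = (∂Q_A/∂P_B)(P_B/Q_A) = 2.0048 × (5.38/119.571) ≈ 0.090.

0.090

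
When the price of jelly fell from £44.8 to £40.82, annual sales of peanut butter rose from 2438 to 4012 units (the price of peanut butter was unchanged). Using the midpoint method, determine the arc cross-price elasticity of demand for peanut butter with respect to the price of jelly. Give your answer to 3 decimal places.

-5.250

ΔQ_A = 4012 − 2438 = 1574; ΔP_B = 40.82 − 44.8 = -3.98.
Midpoints: Q̄_A = 3225.0, P̄_B = 42.81.
ε = (ΔQ_A/Q̄_A)/(ΔP_B/P̄_B) = (1574/3225.0)/(-3.98/42.81) ≈ -5.250.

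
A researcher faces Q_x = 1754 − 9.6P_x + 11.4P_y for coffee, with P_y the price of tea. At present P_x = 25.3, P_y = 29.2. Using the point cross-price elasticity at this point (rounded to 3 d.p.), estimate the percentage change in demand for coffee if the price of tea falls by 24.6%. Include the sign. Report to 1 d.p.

At P_x = 25.3, P_y = 29.2: Q_x = 1844.
∂Q_x/∂P_y = 11.4.
ε = (∂Q_x/∂P_y)(P_y/Q_x) = 11.4000 × 29.2/1844 ≈ 0.181.
%ΔQ_x ≈ ε × %ΔP_y = 0.181 × (-24.6%) = -4.5%.

-4.5%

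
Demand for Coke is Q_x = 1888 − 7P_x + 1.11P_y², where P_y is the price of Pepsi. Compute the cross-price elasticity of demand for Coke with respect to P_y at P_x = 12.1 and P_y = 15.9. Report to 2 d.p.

0.27

At P_x = 12.1 and P_y = 15.9: Q_x = 2083.919.
∂Q_x/∂P_y = 2.22P_y = 2.22(15.9) = 35.2980.
ε = (∂Q_x/∂P_y)(P_y/Q_x) = 35.2980 × (15.9/2083.919) ≈ 0.27.
ε > 0: substitutes.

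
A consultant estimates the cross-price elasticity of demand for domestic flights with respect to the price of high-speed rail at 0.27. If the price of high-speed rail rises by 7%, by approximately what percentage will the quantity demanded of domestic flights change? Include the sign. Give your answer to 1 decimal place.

%ΔQ ≈ ε × %ΔP of high-speed rail = 0.27 × (7%) = 1.9%.
Demand for domestic flights rises by about 1.9%.

1.9%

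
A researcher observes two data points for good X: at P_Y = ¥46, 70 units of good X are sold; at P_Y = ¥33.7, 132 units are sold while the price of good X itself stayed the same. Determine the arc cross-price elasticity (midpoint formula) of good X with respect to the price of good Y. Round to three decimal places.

ΔQ_X = 132 − 70 = 62; ΔP_Y = 33.7 − 46 = -12.3.
Midpoints: Q̄_X = 101.0, P̄_Y = 39.85.
ε = (ΔQ_X/Q̄_X)/(ΔP_Y/P̄_Y) = (62/101.0)/(-12.3/39.85) ≈ -1.989.

-1.989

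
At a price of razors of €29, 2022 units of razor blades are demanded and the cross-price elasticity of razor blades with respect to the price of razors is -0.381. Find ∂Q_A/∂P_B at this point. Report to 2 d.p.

ε = (∂Q_A/∂P_B)·(P_B/Q_A) ⇒ ∂Q_A/∂P_B = ε·Q_A/P_B = -0.381 × 2022/29 ≈ -26.56.

-26.56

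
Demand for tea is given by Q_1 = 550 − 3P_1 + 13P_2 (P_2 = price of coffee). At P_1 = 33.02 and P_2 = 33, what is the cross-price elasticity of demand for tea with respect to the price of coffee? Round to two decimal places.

0.49

At P_1 = 33.02 and P_2 = 33: Q_1 = 879.94.
∂Q_1/∂P_2 = 13.
ε = (∂Q_1/∂P_2)(P_2/Q_1) = 13 × (33/879.94) ≈ 0.49.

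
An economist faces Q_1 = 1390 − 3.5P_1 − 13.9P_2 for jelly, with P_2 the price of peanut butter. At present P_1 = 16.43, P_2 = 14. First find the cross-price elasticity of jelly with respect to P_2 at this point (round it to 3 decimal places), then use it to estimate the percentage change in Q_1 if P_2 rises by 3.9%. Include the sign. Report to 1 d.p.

-0.7%

At P_1 = 16.43, P_2 = 14: Q_1 = 1137.895.
∂Q_1/∂P_2 = -13.9.
ε = (∂Q_1/∂P_2)(P_2/Q_1) = -13.9000 × 14/1137.895 ≈ -0.171.
%ΔQ_1 ≈ ε × %ΔP_2 = -0.171 × (3.9%) = -0.7%.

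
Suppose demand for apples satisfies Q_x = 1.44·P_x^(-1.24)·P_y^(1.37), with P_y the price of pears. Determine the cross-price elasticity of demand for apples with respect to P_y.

1.37

In a log-linear (constant-elasticity) demand function, the coefficient on the exponent of P_y is the cross-price elasticity.
ε = 1.37. Positive, so apples and pears are substitutes.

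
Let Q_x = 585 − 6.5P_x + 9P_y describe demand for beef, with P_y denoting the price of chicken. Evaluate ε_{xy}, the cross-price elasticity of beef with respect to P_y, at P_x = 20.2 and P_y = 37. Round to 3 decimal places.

At P_x = 20.2 and P_y = 37: Q_x = 786.7.
∂Q_x/∂P_y = 9.
ε = (∂Q_x/∂P_y)(P_y/Q_x) = 9 × (37/786.7) ≈ 0.423.

0.423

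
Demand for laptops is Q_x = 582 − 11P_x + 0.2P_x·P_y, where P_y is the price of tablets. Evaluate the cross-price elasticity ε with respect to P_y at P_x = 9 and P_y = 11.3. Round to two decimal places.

At P_x = 9 and P_y = 11.3: Q_x = 503.34.
∂Q_x/∂P_y = 0.2P_x = 0.2(9) = 1.8000.
ε = (∂Q_x/∂P_y)(P_y/Q_x) = 1.8000 × (11.3/503.34) ≈ 0.04.

0.04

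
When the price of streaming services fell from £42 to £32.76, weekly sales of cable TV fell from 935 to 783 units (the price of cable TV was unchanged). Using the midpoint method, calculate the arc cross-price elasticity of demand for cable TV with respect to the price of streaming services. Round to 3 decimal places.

0.716

ΔQ_A = 783 − 935 = -152; ΔP_B = 32.76 − 42 = -9.24.
Midpoints: Q̄_A = 859.0, P̄_B = 37.38.
ε = (ΔQ_A/Q̄_A)/(ΔP_B/P̄_B) = (-152/859.0)/(-9.24/37.38) ≈ 0.716.
ε > 0: cable TV and streaming services are substitutes.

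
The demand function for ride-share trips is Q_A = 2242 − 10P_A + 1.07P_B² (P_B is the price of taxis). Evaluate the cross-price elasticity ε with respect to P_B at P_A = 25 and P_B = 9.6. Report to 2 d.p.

At P_A = 25 and P_B = 9.6: Q_A = 2090.611.
∂Q_A/∂P_B = 2.14P_B = 2.14(9.6) = 20.5440.
ε = (∂Q_A/∂P_B)(P_B/Q_A) = 20.5440 × (9.6/2090.611) ≈ 0.09.

0.09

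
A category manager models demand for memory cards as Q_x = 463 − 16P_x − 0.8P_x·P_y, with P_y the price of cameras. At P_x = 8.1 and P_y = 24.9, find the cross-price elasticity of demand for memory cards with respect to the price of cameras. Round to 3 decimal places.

-0.938

At P_x = 8.1 and P_y = 24.9: Q_x = 172.048.
∂Q_x/∂P_y = -0.8P_x = -0.8(8.1) = -6.4800.
ε = (∂Q_x/∂P_y)(P_y/Q_x) = -6.4800 × (24.9/172.048) ≈ -0.938.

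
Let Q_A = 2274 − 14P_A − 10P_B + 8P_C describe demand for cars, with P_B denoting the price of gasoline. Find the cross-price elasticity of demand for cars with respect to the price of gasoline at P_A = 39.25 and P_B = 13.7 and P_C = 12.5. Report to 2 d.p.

At P_A = 39.25 and P_B = 13.7 and P_C = 12.5: Q_A = 1687.5.
∂Q_A/∂P_B = -10.
ε = (∂Q_A/∂P_B)(P_B/Q_A) = -10 × (13.7/1687.5) ≈ -0.08.
Since ε < 0, cars and gasoline are complements.

-0.08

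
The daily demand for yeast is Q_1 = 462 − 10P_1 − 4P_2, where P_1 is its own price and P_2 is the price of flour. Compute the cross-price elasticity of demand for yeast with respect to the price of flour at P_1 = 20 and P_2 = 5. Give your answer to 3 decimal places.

At P_1 = 20 and P_2 = 5: Q_1 = 242.
∂Q_1/∂P_2 = -4.
ε = (∂Q_1/∂P_2)(P_2/Q_1) = -4 × (5/242) ≈ -0.083.
Since ε < 0, yeast and flour are complements.

-0.083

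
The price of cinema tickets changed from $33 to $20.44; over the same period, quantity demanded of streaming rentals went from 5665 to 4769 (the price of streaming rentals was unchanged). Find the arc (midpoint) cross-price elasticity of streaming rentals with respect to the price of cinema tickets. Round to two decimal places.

0.37

ΔQ_A = 4769 − 5665 = -896; ΔP_B = 20.44 − 33 = -12.56.
Midpoints: Q̄_A = 5217.0, P̄_B = 26.72.
ε = (ΔQ_A/Q̄_A)/(ΔP_B/P̄_B) = (-896/5217.0)/(-12.56/26.72) ≈ 0.37.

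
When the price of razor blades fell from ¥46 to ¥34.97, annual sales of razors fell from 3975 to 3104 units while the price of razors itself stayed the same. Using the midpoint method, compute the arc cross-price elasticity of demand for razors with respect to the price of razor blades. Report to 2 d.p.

0.90

ΔQ_A = 3104 − 3975 = -871; ΔP_B = 34.97 − 46 = -11.03.
Midpoints: Q̄_A = 3539.5, P̄_B = 40.48.
ε = (ΔQ_A/Q̄_A)/(ΔP_B/P̄_B) = (-871/3539.5)/(-11.03/40.48) ≈ 0.90.
ε > 0: razors and razor blades are substitutes.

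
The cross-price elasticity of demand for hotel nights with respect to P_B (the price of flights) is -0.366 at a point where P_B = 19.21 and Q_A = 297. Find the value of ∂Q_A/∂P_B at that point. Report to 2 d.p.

-5.66

ε = (∂Q_A/∂P_B)·(P_B/Q_A) ⇒ ∂Q_A/∂P_B = ε·Q_A/P_B = -0.366 × 297/19.21 ≈ -5.66.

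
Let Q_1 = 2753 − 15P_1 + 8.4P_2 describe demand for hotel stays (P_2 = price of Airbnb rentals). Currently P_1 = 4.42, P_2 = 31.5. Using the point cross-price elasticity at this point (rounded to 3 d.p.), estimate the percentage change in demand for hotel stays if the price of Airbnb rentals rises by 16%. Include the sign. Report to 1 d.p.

1.4%

At P_1 = 4.42, P_2 = 31.5: Q_1 = 2951.3.
∂Q_1/∂P_2 = 8.4.
ε = (∂Q_1/∂P_2)(P_2/Q_1) = 8.4000 × 31.5/2951.3 ≈ 0.090.
%ΔQ_1 ≈ ε × %ΔP_2 = 0.090 × (16%) = 1.4%.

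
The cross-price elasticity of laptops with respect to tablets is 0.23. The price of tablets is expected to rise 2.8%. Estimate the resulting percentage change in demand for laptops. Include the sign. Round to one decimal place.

%ΔQ ≈ ε × %ΔP of tablets = 0.23 × (2.8%) = 0.6%.

0.6%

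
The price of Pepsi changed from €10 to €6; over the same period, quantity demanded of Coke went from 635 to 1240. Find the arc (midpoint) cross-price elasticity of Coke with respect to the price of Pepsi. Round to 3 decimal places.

-1.291

ΔQ_A = 1240 − 635 = 605; ΔP_B = 6 − 10 = -4.
Midpoints: Q̄_A = 937.5, P̄_B = 8.00.
ε = (ΔQ_A/Q̄_A)/(ΔP_B/P̄_B) = (605/937.5)/(-4/8.00) ≈ -1.291.
ε < 0: Coke and Pepsi are complements.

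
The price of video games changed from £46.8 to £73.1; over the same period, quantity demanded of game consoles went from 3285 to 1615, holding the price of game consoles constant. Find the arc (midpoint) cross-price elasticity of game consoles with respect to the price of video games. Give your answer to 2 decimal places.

ΔQ_A = 1615 − 3285 = -1670; ΔP_B = 73.1 − 46.8 = 26.3.
Midpoints: Q̄_A = 2450.0, P̄_B = 59.95.
ε = (ΔQ_A/Q̄_A)/(ΔP_B/P̄_B) = (-1670/2450.0)/(26.3/59.95) ≈ -1.55.

-1.55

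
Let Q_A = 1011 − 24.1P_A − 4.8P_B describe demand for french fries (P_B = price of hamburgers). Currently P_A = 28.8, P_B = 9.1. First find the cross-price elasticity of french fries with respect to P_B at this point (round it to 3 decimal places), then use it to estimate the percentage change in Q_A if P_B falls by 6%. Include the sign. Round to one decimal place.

At P_A = 28.8, P_B = 9.1: Q_A = 273.24.
∂Q_A/∂P_B = -4.8.
ε = (∂Q_A/∂P_B)(P_B/Q_A) = -4.8000 × 9.1/273.24 ≈ -0.160.
%ΔQ_A ≈ ε × %ΔP_B = -0.160 × (-6%) = 1.0%.

1.0%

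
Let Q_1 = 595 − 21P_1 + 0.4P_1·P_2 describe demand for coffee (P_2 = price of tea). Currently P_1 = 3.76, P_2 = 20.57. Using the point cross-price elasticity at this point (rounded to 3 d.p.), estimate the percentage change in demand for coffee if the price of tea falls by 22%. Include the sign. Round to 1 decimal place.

At P_1 = 3.76, P_2 = 20.57: Q_1 = 546.977.
∂Q_1/∂P_2 = 0.4P_1 = 1.5040.
ε = (∂Q_1/∂P_2)(P_2/Q_1) = 1.5040 × 20.57/546.977 ≈ 0.057.
%ΔQ_1 ≈ ε × %ΔP_2 = 0.057 × (-22%) = -1.3%.

-1.3%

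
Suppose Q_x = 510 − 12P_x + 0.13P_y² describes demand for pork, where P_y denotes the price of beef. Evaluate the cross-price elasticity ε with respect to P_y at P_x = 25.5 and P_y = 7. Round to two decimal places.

At P_x = 25.5 and P_y = 7: Q_x = 210.37.
∂Q_x/∂P_y = 0.26P_y = 0.26(7) = 1.8200.
ε = (∂Q_x/∂P_y)(P_y/Q_x) = 1.8200 × (7/210.37) ≈ 0.06.

0.06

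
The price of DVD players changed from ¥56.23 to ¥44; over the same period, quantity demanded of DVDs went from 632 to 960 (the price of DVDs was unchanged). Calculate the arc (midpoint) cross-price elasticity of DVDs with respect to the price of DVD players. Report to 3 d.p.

-1.689

ΔQ_A = 960 − 632 = 328; ΔP_B = 44 − 56.23 = -12.23.
Midpoints: Q̄_A = 796.0, P̄_B = 50.11.
ε = (ΔQ_A/Q̄_A)/(ΔP_B/P̄_B) = (328/796.0)/(-12.23/50.11) ≈ -1.689.
ε < 0: DVDs and DVD players are complements.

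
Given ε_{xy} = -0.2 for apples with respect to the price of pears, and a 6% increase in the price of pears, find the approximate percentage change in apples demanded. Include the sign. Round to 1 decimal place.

-1.2%

%ΔQ ≈ ε × %ΔP of pears = -0.2 × (6%) = -1.2%.
Demand for apples falls by about 1.2%.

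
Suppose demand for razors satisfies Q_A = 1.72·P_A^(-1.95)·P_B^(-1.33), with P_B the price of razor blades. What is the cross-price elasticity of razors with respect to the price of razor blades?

In a log-linear (constant-elasticity) demand function, the coefficient on the exponent of P_B is the cross-price elasticity.
ε = -1.33. Negative, so razors and razor blades are complements.

-1.33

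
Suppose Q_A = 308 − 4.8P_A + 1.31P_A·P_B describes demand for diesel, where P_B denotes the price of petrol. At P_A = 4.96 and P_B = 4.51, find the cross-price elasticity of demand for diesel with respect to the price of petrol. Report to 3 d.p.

0.093

At P_A = 4.96 and P_B = 4.51: Q_A = 313.496.
∂Q_A/∂P_B = 1.31P_A = 1.31(4.96) = 6.4976.
ε = (∂Q_A/∂P_B)(P_B/Q_A) = 6.4976 × (4.51/313.496) ≈ 0.093.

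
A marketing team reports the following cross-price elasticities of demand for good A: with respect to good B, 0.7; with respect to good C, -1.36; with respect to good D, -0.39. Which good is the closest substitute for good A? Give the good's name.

good B

Substitutes have ε > 0. Among the positive values, 0.7 (good B) is largest.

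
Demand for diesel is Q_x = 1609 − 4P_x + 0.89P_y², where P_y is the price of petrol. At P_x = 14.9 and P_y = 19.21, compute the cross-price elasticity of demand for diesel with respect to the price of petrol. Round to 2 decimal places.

At P_x = 14.9 and P_y = 19.21: Q_x = 1877.831.
∂Q_x/∂P_y = 1.78P_y = 1.78(19.21) = 34.1938.
ε = (∂Q_x/∂P_y)(P_y/Q_x) = 34.1938 × (19.21/1877.831) ≈ 0.35.
ε > 0: substitutes.

0.35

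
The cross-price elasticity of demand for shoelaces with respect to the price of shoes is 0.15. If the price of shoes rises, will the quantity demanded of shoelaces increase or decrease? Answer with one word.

increase

ε > 0 and the price of shoes rises, so the quantity of shoelaces moves in the same direction: it increases.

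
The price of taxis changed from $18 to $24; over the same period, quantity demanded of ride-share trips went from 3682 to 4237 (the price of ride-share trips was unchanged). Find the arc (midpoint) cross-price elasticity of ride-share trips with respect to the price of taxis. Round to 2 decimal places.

0.49

ΔQ_A = 4237 − 3682 = 555; ΔP_B = 24 − 18 = 6.
Midpoints: Q̄_A = 3959.5, P̄_B = 21.00.
ε = (ΔQ_A/Q̄_A)/(ΔP_B/P̄_B) = (555/3959.5)/(6/21.00) ≈ 0.49.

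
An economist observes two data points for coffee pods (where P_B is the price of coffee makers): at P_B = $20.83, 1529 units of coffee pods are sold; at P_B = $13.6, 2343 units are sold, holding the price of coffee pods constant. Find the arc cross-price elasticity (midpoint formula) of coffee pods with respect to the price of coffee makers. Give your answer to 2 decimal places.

ΔQ_A = 2343 − 1529 = 814; ΔP_B = 13.6 − 20.83 = -7.23.
Midpoints: Q̄_A = 1936.0, P̄_B = 17.21.
ε = (ΔQ_A/Q̄_A)/(ΔP_B/P̄_B) = (814/1936.0)/(-7.23/17.21) ≈ -1.00.
ε < 0: coffee pods and coffee makers are complements.

-1.00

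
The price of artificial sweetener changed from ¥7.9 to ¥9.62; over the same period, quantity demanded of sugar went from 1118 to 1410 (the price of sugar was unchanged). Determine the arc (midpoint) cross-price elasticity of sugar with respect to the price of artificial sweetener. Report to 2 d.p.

1.18

ΔQ_A = 1410 − 1118 = 292; ΔP_B = 9.62 − 7.9 = 1.72.
Midpoints: Q̄_A = 1264.0, P̄_B = 8.76.
ε = (ΔQ_A/Q̄_A)/(ΔP_B/P̄_B) = (292/1264.0)/(1.72/8.76) ≈ 1.18.
ε > 0: sugar and artificial sweetener are substitutes.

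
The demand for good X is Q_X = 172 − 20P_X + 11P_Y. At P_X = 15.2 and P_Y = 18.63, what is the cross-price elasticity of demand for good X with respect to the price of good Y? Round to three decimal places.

2.810

At P_X = 15.2 and P_Y = 18.63: Q_X = 72.93.
∂Q_X/∂P_Y = 11.
ε = (∂Q_X/∂P_Y)(P_Y/Q_X) = 11 × (18.63/72.93) ≈ 2.810.
Since ε > 0, good X and good Y are substitutes.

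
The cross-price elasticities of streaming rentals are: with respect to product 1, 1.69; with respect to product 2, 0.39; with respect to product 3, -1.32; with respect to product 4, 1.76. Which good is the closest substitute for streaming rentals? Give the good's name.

Substitutes have ε > 0. Among the positive values, 1.76 (product 4) is largest.

product 4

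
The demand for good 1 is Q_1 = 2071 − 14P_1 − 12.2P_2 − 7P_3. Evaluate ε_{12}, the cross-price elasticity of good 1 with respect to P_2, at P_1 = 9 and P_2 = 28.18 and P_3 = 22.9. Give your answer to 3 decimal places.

-0.239

At P_1 = 9 and P_2 = 28.18 and P_3 = 22.9: Q_1 = 1440.904.
∂Q_1/∂P_2 = -12.2.
ε = (∂Q_1/∂P_2)(P_2/Q_1) = -12.2 × (28.18/1440.904) ≈ -0.239.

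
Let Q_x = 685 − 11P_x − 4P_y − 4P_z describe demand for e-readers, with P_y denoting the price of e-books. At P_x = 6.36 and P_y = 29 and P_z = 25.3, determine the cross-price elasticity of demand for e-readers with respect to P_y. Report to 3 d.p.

At P_x = 6.36 and P_y = 29 and P_z = 25.3: Q_x = 397.84.
∂Q_x/∂P_y = -4.
ε = (∂Q_x/∂P_y)(P_y/Q_x) = -4 × (29/397.84) ≈ -0.292.
Since ε < 0, e-readers and e-books are complements.

-0.292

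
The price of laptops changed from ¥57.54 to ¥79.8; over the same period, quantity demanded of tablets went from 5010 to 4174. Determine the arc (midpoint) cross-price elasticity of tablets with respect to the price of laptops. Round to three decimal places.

-0.562

ΔQ_A = 4174 − 5010 = -836; ΔP_B = 79.8 − 57.54 = 22.26.
Midpoints: Q̄_A = 4592.0, P̄_B = 68.67.
ε = (ΔQ_A/Q̄_A)/(ΔP_B/P̄_B) = (-836/4592.0)/(22.26/68.67) ≈ -0.562.
ε < 0: tablets and laptops are complements.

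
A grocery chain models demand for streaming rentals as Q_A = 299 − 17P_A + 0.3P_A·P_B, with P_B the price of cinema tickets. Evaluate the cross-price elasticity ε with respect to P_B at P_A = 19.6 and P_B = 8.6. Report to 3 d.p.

3.089

At P_A = 19.6 and P_B = 8.6: Q_A = 16.368.
∂Q_A/∂P_B = 0.3P_A = 0.3(19.6) = 5.8800.
ε = (∂Q_A/∂P_B)(P_B/Q_A) = 5.8800 × (8.6/16.368) ≈ 3.089.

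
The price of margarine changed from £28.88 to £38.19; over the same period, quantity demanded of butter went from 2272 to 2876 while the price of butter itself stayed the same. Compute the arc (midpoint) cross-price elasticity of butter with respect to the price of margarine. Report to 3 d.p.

0.845

ΔQ_A = 2876 − 2272 = 604; ΔP_B = 38.19 − 28.88 = 9.31.
Midpoints: Q̄_A = 2574.0, P̄_B = 33.53.
ε = (ΔQ_A/Q̄_A)/(ΔP_B/P̄_B) = (604/2574.0)/(9.31/33.53) ≈ 0.845.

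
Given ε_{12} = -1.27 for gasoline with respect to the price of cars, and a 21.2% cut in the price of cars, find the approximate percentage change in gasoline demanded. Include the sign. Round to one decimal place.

26.9%

%ΔQ ≈ ε × %ΔP of cars = -1.27 × (-21.2%) = 26.9%.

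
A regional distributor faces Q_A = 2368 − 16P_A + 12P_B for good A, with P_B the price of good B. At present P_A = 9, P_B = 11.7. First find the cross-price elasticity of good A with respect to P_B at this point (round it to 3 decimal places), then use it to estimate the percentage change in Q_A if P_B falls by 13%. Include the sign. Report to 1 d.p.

At P_A = 9, P_B = 11.7: Q_A = 2364.4.
∂Q_A/∂P_B = 12.
ε = (∂Q_A/∂P_B)(P_B/Q_A) = 12.0000 × 11.7/2364.4 ≈ 0.059.
%ΔQ_A ≈ ε × %ΔP_B = 0.059 × (-13%) = -0.8%.

-0.8%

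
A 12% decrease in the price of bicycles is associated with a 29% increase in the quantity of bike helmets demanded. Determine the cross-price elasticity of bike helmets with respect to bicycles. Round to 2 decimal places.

ε = (%ΔQ of bike helmets) / (%ΔP of bicycles) = (29%) / (-12%) ≈ -2.42.
Negative cross-price elasticity: complements.

-2.42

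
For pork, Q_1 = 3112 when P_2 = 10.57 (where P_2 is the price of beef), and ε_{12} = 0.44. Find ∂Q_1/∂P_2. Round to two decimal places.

ε = (∂Q_1/∂P_2)·(P_2/Q_1) ⇒ ∂Q_1/∂P_2 = ε·Q_1/P_2 = 0.44 × 3112/10.57 ≈ 129.54.

129.54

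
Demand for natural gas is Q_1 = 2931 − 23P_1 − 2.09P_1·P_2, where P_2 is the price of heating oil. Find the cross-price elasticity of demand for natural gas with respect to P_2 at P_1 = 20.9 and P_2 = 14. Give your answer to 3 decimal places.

At P_1 = 20.9 and P_2 = 14: Q_1 = 1838.766.
∂Q_1/∂P_2 = -2.09P_1 = -2.09(20.9) = -43.6810.
ε = (∂Q_1/∂P_2)(P_2/Q_1) = -43.6810 × (14/1838.766) ≈ -0.333.
ε < 0: complements.

-0.333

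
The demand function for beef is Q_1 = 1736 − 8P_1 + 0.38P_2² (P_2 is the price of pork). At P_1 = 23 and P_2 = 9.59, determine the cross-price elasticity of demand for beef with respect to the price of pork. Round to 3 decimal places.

At P_1 = 23 and P_2 = 9.59: Q_1 = 1586.948.
∂Q_1/∂P_2 = 0.76P_2 = 0.76(9.59) = 7.2884.
ε = (∂Q_1/∂P_2)(P_2/Q_1) = 7.2884 × (9.59/1586.948) ≈ 0.044.

0.044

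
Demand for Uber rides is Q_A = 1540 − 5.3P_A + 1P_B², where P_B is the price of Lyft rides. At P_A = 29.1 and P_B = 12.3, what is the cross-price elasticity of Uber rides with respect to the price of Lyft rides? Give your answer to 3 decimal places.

0.197

At P_A = 29.1 and P_B = 12.3: Q_A = 1537.06.
∂Q_A/∂P_B = 2P_B = 2(12.3) = 24.6000.
ε = (∂Q_A/∂P_B)(P_B/Q_A) = 24.6000 × (12.3/1537.06) ≈ 0.197.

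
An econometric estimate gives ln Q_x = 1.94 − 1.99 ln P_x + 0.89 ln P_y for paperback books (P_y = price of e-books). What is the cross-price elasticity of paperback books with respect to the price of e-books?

0.89

In a log-linear (constant-elasticity) demand function, the coefficient on ln P_y is the cross-price elasticity.
ε = 0.89. Positive, so paperback books and e-books are substitutes.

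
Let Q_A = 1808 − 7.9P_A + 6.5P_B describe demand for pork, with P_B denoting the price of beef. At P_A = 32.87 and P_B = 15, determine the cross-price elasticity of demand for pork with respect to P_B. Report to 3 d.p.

0.059

At P_A = 32.87 and P_B = 15: Q_A = 1645.827.
∂Q_A/∂P_B = 6.5.
ε = (∂Q_A/∂P_B)(P_B/Q_A) = 6.5 × (15/1645.827) ≈ 0.059.
Since ε > 0, pork and beef are substitutes.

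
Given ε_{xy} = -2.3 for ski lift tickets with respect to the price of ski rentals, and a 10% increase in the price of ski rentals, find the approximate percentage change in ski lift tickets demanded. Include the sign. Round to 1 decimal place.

%ΔQ ≈ ε × %ΔP of ski rentals = -2.3 × (10%) = -23.0%.
Demand for ski lift tickets falls by about 23.0%.

-23.0%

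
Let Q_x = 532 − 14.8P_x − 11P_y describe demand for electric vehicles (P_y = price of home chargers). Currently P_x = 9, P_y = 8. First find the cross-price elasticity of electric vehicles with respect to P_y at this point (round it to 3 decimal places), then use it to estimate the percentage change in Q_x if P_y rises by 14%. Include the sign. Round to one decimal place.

At P_x = 9, P_y = 8: Q_x = 310.8.
∂Q_x/∂P_y = -11.
ε = (∂Q_x/∂P_y)(P_y/Q_x) = -11.0000 × 8/310.8 ≈ -0.283.
%ΔQ_x ≈ ε × %ΔP_y = -0.283 × (14%) = -4.0%.

-4.0%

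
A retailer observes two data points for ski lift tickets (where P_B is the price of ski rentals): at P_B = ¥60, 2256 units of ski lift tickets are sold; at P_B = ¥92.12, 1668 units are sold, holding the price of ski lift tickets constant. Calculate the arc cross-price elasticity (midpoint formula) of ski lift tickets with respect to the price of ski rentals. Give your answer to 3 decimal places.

ΔQ_A = 1668 − 2256 = -588; ΔP_B = 92.12 − 60 = 32.12.
Midpoints: Q̄_A = 1962.0, P̄_B = 76.06.
ε = (ΔQ_A/Q̄_A)/(ΔP_B/P̄_B) = (-588/1962.0)/(32.12/76.06) ≈ -0.710.
ε < 0: ski lift tickets and ski rentals are complements.

-0.710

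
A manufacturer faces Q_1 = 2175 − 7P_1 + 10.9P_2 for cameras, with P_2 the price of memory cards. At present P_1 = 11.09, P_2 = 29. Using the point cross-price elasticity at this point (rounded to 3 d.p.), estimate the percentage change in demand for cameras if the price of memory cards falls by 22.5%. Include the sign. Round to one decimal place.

-2.9%

At P_1 = 11.09, P_2 = 29: Q_1 = 2413.47.
∂Q_1/∂P_2 = 10.9.
ε = (∂Q_1/∂P_2)(P_2/Q_1) = 10.9000 × 29/2413.47 ≈ 0.131.
%ΔQ_1 ≈ ε × %ΔP_2 = 0.131 × (-22.5%) = -2.9%.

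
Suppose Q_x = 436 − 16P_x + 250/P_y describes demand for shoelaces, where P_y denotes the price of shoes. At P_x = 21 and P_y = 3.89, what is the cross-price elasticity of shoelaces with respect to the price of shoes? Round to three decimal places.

At P_x = 21 and P_y = 3.89: Q_x = 164.267.
∂Q_x/∂P_y = −250/P_y² = -16.5212.
ε = (∂Q_x/∂P_y)(P_y/Q_x) = -16.5212 × (3.89/164.267) ≈ -0.391.
ε < 0: complements.

-0.391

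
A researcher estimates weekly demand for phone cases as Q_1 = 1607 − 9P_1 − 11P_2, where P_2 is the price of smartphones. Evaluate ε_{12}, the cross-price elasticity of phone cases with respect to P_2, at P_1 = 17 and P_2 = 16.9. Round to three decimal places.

-0.147

At P_1 = 17 and P_2 = 16.9: Q_1 = 1268.1.
∂Q_1/∂P_2 = -11.
ε = (∂Q_1/∂P_2)(P_2/Q_1) = -11 × (16.9/1268.1) ≈ -0.147.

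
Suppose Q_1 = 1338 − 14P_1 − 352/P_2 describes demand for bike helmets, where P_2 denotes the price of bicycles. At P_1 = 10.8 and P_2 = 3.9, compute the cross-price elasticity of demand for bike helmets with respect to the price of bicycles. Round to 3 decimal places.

At P_1 = 10.8 and P_2 = 3.9: Q_1 = 1096.544.
∂Q_1/∂P_2 = 352/P_2² = 23.1427.
ε = (∂Q_1/∂P_2)(P_2/Q_1) = 23.1427 × (3.9/1096.544) ≈ 0.082.
ε > 0: substitutes.

0.082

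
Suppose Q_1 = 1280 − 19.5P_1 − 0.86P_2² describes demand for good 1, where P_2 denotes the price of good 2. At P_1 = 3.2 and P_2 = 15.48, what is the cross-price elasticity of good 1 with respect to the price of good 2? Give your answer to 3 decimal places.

-0.407

At P_1 = 3.2 and P_2 = 15.48: Q_1 = 1011.518.
∂Q_1/∂P_2 = -1.72P_2 = -1.72(15.48) = -26.6256.
ε = (∂Q_1/∂P_2)(P_2/Q_1) = -26.6256 × (15.48/1011.518) ≈ -0.407.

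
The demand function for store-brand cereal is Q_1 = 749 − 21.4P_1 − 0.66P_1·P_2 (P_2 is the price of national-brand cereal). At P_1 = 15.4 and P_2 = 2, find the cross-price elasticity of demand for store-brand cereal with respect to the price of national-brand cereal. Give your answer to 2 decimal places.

-0.05

At P_1 = 15.4 and P_2 = 2: Q_1 = 399.112.
∂Q_1/∂P_2 = -0.66P_1 = -0.66(15.4) = -10.1640.
ε = (∂Q_1/∂P_2)(P_2/Q_1) = -10.1640 × (2/399.112) ≈ -0.05.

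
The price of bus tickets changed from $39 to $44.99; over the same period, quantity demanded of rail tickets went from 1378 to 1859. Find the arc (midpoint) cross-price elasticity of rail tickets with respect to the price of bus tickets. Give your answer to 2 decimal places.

ΔQ_A = 1859 − 1378 = 481; ΔP_B = 44.99 − 39 = 5.99.
Midpoints: Q̄_A = 1618.5, P̄_B = 42.00.
ε = (ΔQ_A/Q̄_A)/(ΔP_B/P̄_B) = (481/1618.5)/(5.99/42.00) ≈ 2.08.
ε > 0: rail tickets and bus tickets are substitutes.

2.08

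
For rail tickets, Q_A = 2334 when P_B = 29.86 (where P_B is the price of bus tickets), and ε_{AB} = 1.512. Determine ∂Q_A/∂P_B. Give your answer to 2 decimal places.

118.19

ε = (∂Q_A/∂P_B)·(P_B/Q_A) ⇒ ∂Q_A/∂P_B = ε·Q_A/P_B = 1.512 × 2334/29.86 ≈ 118.19.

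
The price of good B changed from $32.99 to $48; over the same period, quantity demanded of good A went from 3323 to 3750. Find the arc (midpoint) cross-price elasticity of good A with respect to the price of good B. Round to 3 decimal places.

ΔQ_A = 3750 − 3323 = 427; ΔP_B = 48 − 32.99 = 15.01.
Midpoints: Q̄_A = 3536.5, P̄_B = 40.50.
ε = (ΔQ_A/Q̄_A)/(ΔP_B/P̄_B) = (427/3536.5)/(15.01/40.50) ≈ 0.326.
ε > 0: good A and good B are substitutes.

0.326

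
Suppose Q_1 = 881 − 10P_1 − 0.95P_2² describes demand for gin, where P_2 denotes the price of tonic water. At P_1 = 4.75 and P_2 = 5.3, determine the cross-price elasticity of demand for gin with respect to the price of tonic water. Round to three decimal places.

-0.066

At P_1 = 4.75 and P_2 = 5.3: Q_1 = 806.814.
∂Q_1/∂P_2 = -1.9P_2 = -1.9(5.3) = -10.0700.
ε = (∂Q_1/∂P_2)(P_2/Q_1) = -10.0700 × (5.3/806.814) ≈ -0.066.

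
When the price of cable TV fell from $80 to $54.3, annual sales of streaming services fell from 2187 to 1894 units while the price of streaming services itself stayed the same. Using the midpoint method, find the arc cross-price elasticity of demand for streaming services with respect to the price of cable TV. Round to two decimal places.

0.38

ΔQ_A = 1894 − 2187 = -293; ΔP_B = 54.3 − 80 = -25.7.
Midpoints: Q̄_A = 2040.5, P̄_B = 67.15.
ε = (ΔQ_A/Q̄_A)/(ΔP_B/P̄_B) = (-293/2040.5)/(-25.7/67.15) ≈ 0.38.
ε > 0: streaming services and cable TV are substitutes.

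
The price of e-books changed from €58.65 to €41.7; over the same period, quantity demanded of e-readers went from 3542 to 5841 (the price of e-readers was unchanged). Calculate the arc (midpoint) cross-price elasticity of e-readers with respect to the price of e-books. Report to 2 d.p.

ΔQ_A = 5841 − 3542 = 2299; ΔP_B = 41.7 − 58.65 = -16.95.
Midpoints: Q̄_A = 4691.5, P̄_B = 50.17.
ε = (ΔQ_A/Q̄_A)/(ΔP_B/P̄_B) = (2299/4691.5)/(-16.95/50.17) ≈ -1.45.
ε < 0: e-readers and e-books are complements.

-1.45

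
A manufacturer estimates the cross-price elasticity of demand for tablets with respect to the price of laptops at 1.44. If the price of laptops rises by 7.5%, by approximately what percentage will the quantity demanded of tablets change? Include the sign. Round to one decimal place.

%ΔQ ≈ ε × %ΔP of laptops = 1.44 × (7.5%) = 10.8%.
Demand for tablets rises by about 10.8%.

10.8%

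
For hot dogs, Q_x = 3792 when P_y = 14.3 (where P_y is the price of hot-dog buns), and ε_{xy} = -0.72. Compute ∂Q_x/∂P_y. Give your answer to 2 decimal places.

ε = (∂Q_x/∂P_y)·(P_y/Q_x) ⇒ ∂Q_x/∂P_y = ε·Q_x/P_y = -0.72 × 3792/14.3 ≈ -190.93.

-190.93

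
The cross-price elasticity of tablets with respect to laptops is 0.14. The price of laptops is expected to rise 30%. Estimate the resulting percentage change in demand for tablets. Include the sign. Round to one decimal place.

4.2%

%ΔQ ≈ ε × %ΔP of laptops = 0.14 × (30%) = 4.2%.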